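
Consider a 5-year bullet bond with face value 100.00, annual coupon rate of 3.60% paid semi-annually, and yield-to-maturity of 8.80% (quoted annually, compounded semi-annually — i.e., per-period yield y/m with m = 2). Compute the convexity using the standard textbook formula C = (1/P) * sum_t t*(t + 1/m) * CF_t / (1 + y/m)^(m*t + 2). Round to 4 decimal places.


Coupon per period c = face * coupon_rate / m = 1.800000
Periods per year m = 2; per-period yield y/m = 0.044000
Number of cashflows N = 10
Cashflows (t years, CF_t, discount factor 1/(1+y/m)^(m*t), PV):
  t = 0.5000: CF_t = 1.800000, DF = 0.957854, PV = 1.724138
  t = 1.0000: CF_t = 1.800000, DF = 0.917485, PV = 1.651473
  t = 1.5000: CF_t = 1.800000, DF = 0.878817, PV = 1.581871
  t = 2.0000: CF_t = 1.800000, DF = 0.841779, PV = 1.515202
  t = 2.5000: CF_t = 1.800000, DF = 0.806302, PV = 1.451343
  t = 3.0000: CF_t = 1.800000, DF = 0.772320, PV = 1.390175
  t = 3.5000: CF_t = 1.800000, DF = 0.739770, PV = 1.331585
  t = 4.0000: CF_t = 1.800000, DF = 0.708592, PV = 1.275465
  t = 4.5000: CF_t = 1.800000, DF = 0.678728, PV = 1.221710
  t = 5.0000: CF_t = 101.800000, DF = 0.650122, PV = 66.182443
Price P = sum_t PV_t = 79.325404
Convexity numerator sum_t t*(t + 1/m) * CF_t / (1+y/m)^(m*t + 2):
  t = 0.5000: term = 0.790935
  t = 1.0000: term = 2.272803
  t = 1.5000: term = 4.354028
  t = 2.0000: term = 6.950876
  t = 2.5000: term = 9.986890
  t = 3.0000: term = 13.392382
  t = 3.5000: term = 17.103936
  t = 4.0000: term = 21.063960
  t = 4.5000: term = 25.220259
  t = 5.0000: term = 1669.838569
Convexity = (1/P) * sum = 1770.974637 / 79.325404 = 22.325441

Answer: Convexity = 22.3254


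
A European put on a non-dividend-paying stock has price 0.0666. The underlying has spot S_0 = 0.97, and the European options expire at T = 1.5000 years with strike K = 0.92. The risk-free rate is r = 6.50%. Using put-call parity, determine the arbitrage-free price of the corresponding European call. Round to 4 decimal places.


Answer: Call price = 0.2021

Derivation:
Put-call parity: C - P = S_0 * exp(-qT) - K * exp(-rT).
S_0 * exp(-qT) = 0.9700 * 1.00000000 = 0.97000000
K * exp(-rT) = 0.9200 * 0.90710234 = 0.83453415
C = P + S*exp(-qT) - K*exp(-rT)
C = 0.0666 + 0.97000000 - 0.83453415 = 0.2021


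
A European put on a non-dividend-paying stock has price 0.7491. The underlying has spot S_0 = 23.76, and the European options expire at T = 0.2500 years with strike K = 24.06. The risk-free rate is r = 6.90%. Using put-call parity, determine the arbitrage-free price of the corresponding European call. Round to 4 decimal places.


Answer: Call price = 0.8606

Derivation:
Put-call parity: C - P = S_0 * exp(-qT) - K * exp(-rT).
S_0 * exp(-qT) = 23.7600 * 1.00000000 = 23.76000000
K * exp(-rT) = 24.0600 * 0.98289793 = 23.64852418
C = P + S*exp(-qT) - K*exp(-rT)
C = 0.7491 + 23.76000000 - 23.64852418 = 0.8606


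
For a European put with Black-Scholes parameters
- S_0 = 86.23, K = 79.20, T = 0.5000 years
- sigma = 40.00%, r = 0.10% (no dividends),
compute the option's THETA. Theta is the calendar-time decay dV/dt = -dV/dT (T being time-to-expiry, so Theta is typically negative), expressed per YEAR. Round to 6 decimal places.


d1 = 0.4438574537; d2 = 0.1610147412
phi(d1) = 0.3615180699; exp(-qT) = 1.0000000000; exp(-rT) = 0.9995001250
Theta = -S*exp(-qT)*phi(d1)*sigma/(2*sqrt(T)) + r*K*exp(-rT)*N(-d2) - q*S*exp(-qT)*N(-d1)
N(-d1) = 0.3285728234; N(-d2) = 0.4360408952; sqrt(T) = 0.7071067812
Term 1 = -86.2300 * 1.0000000000 * 0.3615180699 * 0.4000 / (2 * 0.7071067812) = -8.8172547616
Term 2 = 0.0010 * 79.2000 * 0.9995001250 * 0.4360408952 = 0.0345171760
Term 3 = 0 (no dividend yield, q = 0)
Theta = -8.8172547616 + (0.0345171760) + (0.0000000000) = -8.782738

Answer: Theta = -8.782738


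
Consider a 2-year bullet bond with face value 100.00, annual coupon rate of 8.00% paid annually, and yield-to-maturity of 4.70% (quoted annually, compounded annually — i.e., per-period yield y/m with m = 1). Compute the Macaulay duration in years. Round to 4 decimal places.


Coupon per period c = face * coupon_rate / m = 8.000000
Periods per year m = 1; per-period yield y/m = 0.047000
Number of cashflows N = 2
Cashflows (t years, CF_t, discount factor 1/(1+y/m)^(m*t), PV):
  t = 1.0000: CF_t = 8.000000, DF = 0.955110, PV = 7.640879
  t = 2.0000: CF_t = 108.000000, DF = 0.912235, PV = 98.521359
Price P = sum_t PV_t = 106.162237
Macaulay numerator sum_t t * PV_t:
  t * PV_t at t = 1.0000: 7.640879
  t * PV_t at t = 2.0000: 197.042717
Macaulay duration D = (sum_t t * PV_t) / P = 204.683596 / 106.162237 = 1.928026

Answer: Macaulay duration = 1.9280 years


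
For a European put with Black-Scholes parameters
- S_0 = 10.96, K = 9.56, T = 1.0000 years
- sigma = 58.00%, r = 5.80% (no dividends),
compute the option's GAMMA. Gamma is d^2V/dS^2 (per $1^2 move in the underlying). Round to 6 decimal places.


Answer: Gamma = 0.051603

Derivation:
d1 = 0.6256285422; d2 = 0.0456285422
phi(d1) = 0.3280320147; exp(-qT) = 1.0000000000; exp(-rT) = 0.9436499474
Gamma = exp(-qT) * phi(d1) / (S * sigma * sqrt(T)) = 1.0000000000 * 0.3280320147 / (10.9600 * 0.5800 * 1.0000000000) = 0.051603


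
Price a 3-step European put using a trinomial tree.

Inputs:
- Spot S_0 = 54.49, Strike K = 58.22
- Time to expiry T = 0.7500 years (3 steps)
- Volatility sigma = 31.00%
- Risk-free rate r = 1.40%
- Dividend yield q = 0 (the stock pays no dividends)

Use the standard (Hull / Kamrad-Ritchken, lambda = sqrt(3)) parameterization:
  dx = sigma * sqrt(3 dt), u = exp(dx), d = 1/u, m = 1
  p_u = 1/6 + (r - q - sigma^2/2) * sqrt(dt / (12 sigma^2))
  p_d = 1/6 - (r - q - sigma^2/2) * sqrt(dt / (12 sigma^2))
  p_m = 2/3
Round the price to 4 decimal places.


Answer: Price = V(0,0) = 7.6772

Derivation:
dt = T/N = 0.250000; dx = sigma*sqrt(3*dt) = 0.268468
u = exp(dx) = 1.307959; d = 1/u = 0.764550
p_u = 0.150813, p_m = 0.666667, p_d = 0.182521
Discount per step: exp(-r*dt) = 0.996506
Stock lattice S(k, j) with j the centered position index:
  k=0: S(0,+0) = 54.4900
  k=1: S(1,-1) = 41.6603; S(1,+0) = 54.4900; S(1,+1) = 71.2707
  k=2: S(2,-2) = 31.8514; S(2,-1) = 41.6603; S(2,+0) = 54.4900; S(2,+1) = 71.2707; S(2,+2) = 93.2191
  k=3: S(3,-3) = 24.3520; S(3,-2) = 31.8514; S(3,-1) = 41.6603; S(3,+0) = 54.4900; S(3,+1) = 71.2707; S(3,+2) = 93.2191; S(3,+3) = 121.9268
Terminal payoffs V(N, j) = max(K - S_T, 0):
  V(3,-3) = 33.868010; V(3,-2) = 26.368596; V(3,-1) = 16.559671; V(3,+0) = 3.730000; V(3,+1) = 0.000000; V(3,+2) = 0.000000; V(3,+3) = 0.000000
Backward induction: V(k, j) = exp(-r*dt) * [p_u * V(k+1, j+1) + p_m * V(k+1, j) + p_d * V(k+1, j-1)]
  V(2,-2) = exp(-r*dt) * [p_u*16.559671 + p_m*26.368596 + p_d*33.868010] = 26.166339
  V(2,-1) = exp(-r*dt) * [p_u*3.730000 + p_m*16.559671 + p_d*26.368596] = 16.357770
  V(2,+0) = exp(-r*dt) * [p_u*0.000000 + p_m*3.730000 + p_d*16.559671] = 5.489898
  V(2,+1) = exp(-r*dt) * [p_u*0.000000 + p_m*0.000000 + p_d*3.730000] = 0.678423
  V(2,+2) = exp(-r*dt) * [p_u*0.000000 + p_m*0.000000 + p_d*0.000000] = 0.000000
  V(1,-1) = exp(-r*dt) * [p_u*5.489898 + p_m*16.357770 + p_d*26.166339] = 16.451340
  V(1,+0) = exp(-r*dt) * [p_u*0.678423 + p_m*5.489898 + p_d*16.357770] = 6.724299
  V(1,+1) = exp(-r*dt) * [p_u*0.000000 + p_m*0.678423 + p_d*5.489898] = 1.449220
  V(0,+0) = exp(-r*dt) * [p_u*1.449220 + p_m*6.724299 + p_d*16.451340] = 7.677217


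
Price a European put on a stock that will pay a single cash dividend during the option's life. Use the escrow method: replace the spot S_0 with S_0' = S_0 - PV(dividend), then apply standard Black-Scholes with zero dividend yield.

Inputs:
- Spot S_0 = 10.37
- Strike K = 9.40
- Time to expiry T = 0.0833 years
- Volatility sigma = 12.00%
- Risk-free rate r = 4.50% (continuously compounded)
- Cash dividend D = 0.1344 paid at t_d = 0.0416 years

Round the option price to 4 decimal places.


PV(D) = D * exp(-r * t_d) = 0.1344 * 0.99812975 = 0.13414864
S_0' = S_0 - PV(D) = 10.3700 - 0.13414864 = 10.23585136
d1 = (ln(S_0'/K) + (r + sigma^2/2)*T) / (sigma*sqrt(T)) = 2.58516897
d2 = d1 - sigma*sqrt(T) = 2.55053489
exp(-rT) = 0.99625852
N(-d1) = 0.00486656; N(-d2) = 0.00537789
P = K * exp(-rT) * N(-d2) - S_0' * N(-d1) = 9.4000 * 0.99625852 * 0.00537789 - 10.23585136 * 0.00486656 = 0.0005

Answer: Price = 0.0005


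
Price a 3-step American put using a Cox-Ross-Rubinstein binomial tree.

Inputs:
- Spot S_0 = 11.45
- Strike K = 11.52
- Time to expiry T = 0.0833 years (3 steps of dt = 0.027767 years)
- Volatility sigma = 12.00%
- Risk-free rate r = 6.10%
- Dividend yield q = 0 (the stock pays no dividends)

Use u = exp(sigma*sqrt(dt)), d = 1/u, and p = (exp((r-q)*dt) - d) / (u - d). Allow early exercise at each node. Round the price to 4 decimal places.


Answer: Price = V(0,0) = 0.1786

Derivation:
dt = T/N = 0.027767
u = exp(sigma*sqrt(dt)) = 1.020197; d = 1/u = 0.980203
p = (exp((r-q)*dt) - d) / (u - d) = 0.537387
Discount per step: exp(-r*dt) = 0.998308
Stock lattice S(k, i) with i counting down-moves:
  k=0: S(0,0) = 11.4500
  k=1: S(1,0) = 11.6813; S(1,1) = 11.2233
  k=2: S(2,0) = 11.9172; S(2,1) = 11.4500; S(2,2) = 11.0011
  k=3: S(3,0) = 12.1579; S(3,1) = 11.6813; S(3,2) = 11.2233; S(3,3) = 10.7833
Terminal payoffs V(N, i) = max(K - S_T, 0):
  V(3,0) = 0.000000; V(3,1) = 0.000000; V(3,2) = 0.296680; V(3,3) = 0.736667
Backward induction: V(k, i) = exp(-r*dt) * [p * V(k+1, i) + (1-p) * V(k+1, i+1)]; then take max(V_cont, immediate exercise) for American.
  V(2,0) = exp(-r*dt) * [p*0.000000 + (1-p)*0.000000] = 0.000000; exercise = 0.000000; V(2,0) = max -> 0.000000
  V(2,1) = exp(-r*dt) * [p*0.000000 + (1-p)*0.296680] = 0.137016; exercise = 0.070000; V(2,1) = max -> 0.137016
  V(2,2) = exp(-r*dt) * [p*0.296680 + (1-p)*0.736667] = 0.499377; exercise = 0.518873; V(2,2) = max -> 0.518873
  V(1,0) = exp(-r*dt) * [p*0.000000 + (1-p)*0.137016] = 0.063278; exercise = 0.000000; V(1,0) = max -> 0.063278
  V(1,1) = exp(-r*dt) * [p*0.137016 + (1-p)*0.518873] = 0.313137; exercise = 0.296680; V(1,1) = max -> 0.313137
  V(0,0) = exp(-r*dt) * [p*0.063278 + (1-p)*0.313137] = 0.178563; exercise = 0.070000; V(0,0) = max -> 0.178563


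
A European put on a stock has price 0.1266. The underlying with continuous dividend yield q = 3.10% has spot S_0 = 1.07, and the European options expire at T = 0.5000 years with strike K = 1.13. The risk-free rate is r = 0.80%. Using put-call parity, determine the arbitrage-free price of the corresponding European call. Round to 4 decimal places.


Put-call parity: C - P = S_0 * exp(-qT) - K * exp(-rT).
S_0 * exp(-qT) = 1.0700 * 0.98461951 = 1.05354287
K * exp(-rT) = 1.1300 * 0.99600799 = 1.12548903
C = P + S*exp(-qT) - K*exp(-rT)
C = 0.1266 + 1.05354287 - 1.12548903 = 0.0547

Answer: Call price = 0.0547


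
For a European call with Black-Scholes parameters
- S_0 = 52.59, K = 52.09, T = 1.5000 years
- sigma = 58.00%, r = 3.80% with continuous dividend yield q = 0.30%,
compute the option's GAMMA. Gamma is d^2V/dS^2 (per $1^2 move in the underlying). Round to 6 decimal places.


Answer: Gamma = 0.009639

Derivation:
d1 = 0.4425312867; d2 = -0.2678207387
phi(d1) = 0.3617306145; exp(-qT) = 0.9955101098; exp(-rT) = 0.9445940694
Gamma = exp(-qT) * phi(d1) / (S * sigma * sqrt(T)) = 0.9955101098 * 0.3617306145 / (52.5900 * 0.5800 * 1.2247448714) = 0.009639


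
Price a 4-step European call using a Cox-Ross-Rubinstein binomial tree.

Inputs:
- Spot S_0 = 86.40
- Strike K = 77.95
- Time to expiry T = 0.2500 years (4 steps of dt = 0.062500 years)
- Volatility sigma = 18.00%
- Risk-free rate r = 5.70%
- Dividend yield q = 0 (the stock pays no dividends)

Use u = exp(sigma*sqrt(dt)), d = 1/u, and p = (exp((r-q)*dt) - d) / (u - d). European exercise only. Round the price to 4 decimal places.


Answer: Price = V(0,0) = 9.8349

Derivation:
dt = T/N = 0.062500
u = exp(sigma*sqrt(dt)) = 1.046028; d = 1/u = 0.955997
p = (exp((r-q)*dt) - d) / (u - d) = 0.528392
Discount per step: exp(-r*dt) = 0.996444
Stock lattice S(k, i) with i counting down-moves:
  k=0: S(0,0) = 86.4000
  k=1: S(1,0) = 90.3768; S(1,1) = 82.5982
  k=2: S(2,0) = 94.5367; S(2,1) = 86.4000; S(2,2) = 78.9637
  k=3: S(3,0) = 98.8880; S(3,1) = 90.3768; S(3,2) = 82.5982; S(3,3) = 75.4891
  k=4: S(4,0) = 103.4396; S(4,1) = 94.5367; S(4,2) = 86.4000; S(4,3) = 78.9637; S(4,4) = 72.1673
Terminal payoffs V(N, i) = max(S_T - K, 0):
  V(4,0) = 25.489580; V(4,1) = 16.586658; V(4,2) = 8.450000; V(4,3) = 1.013654; V(4,4) = 0.000000
Backward induction: V(k, i) = exp(-r*dt) * [p * V(k+1, i) + (1-p) * V(k+1, i+1)].
  V(3,0) = exp(-r*dt) * [p*25.489580 + (1-p)*16.586658] = 21.215181
  V(3,1) = exp(-r*dt) * [p*16.586658 + (1-p)*8.450000] = 12.704010
  V(3,2) = exp(-r*dt) * [p*8.450000 + (1-p)*1.013654] = 4.925385
  V(3,3) = exp(-r*dt) * [p*1.013654 + (1-p)*0.000000] = 0.533703
  V(2,0) = exp(-r*dt) * [p*21.215181 + (1-p)*12.704010] = 17.140078
  V(2,1) = exp(-r*dt) * [p*12.704010 + (1-p)*4.925385] = 9.003420
  V(2,2) = exp(-r*dt) * [p*4.925385 + (1-p)*0.533703] = 2.844084
  V(1,0) = exp(-r*dt) * [p*17.140078 + (1-p)*9.003420] = 13.255462
  V(1,1) = exp(-r*dt) * [p*9.003420 + (1-p)*2.844084] = 6.076943
  V(0,0) = exp(-r*dt) * [p*13.255462 + (1-p)*6.076943] = 9.834919


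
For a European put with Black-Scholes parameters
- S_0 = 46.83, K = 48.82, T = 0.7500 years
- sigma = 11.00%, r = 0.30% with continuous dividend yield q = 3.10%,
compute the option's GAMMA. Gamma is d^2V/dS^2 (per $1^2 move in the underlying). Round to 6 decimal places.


Answer: Gamma = 0.072553

Derivation:
d1 = -0.6096665768; d2 = -0.7049293712
phi(d1) = 0.3312820338; exp(-qT) = 0.9770181987; exp(-rT) = 0.9977525294
Gamma = exp(-qT) * phi(d1) / (S * sigma * sqrt(T)) = 0.9770181987 * 0.3312820338 / (46.8300 * 0.1100 * 0.8660254038) = 0.072553


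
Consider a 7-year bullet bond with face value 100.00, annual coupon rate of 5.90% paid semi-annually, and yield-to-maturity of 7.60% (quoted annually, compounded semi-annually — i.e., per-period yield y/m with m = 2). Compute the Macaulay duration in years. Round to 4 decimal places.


Coupon per period c = face * coupon_rate / m = 2.950000
Periods per year m = 2; per-period yield y/m = 0.038000
Number of cashflows N = 14
Cashflows (t years, CF_t, discount factor 1/(1+y/m)^(m*t), PV):
  t = 0.5000: CF_t = 2.950000, DF = 0.963391, PV = 2.842004
  t = 1.0000: CF_t = 2.950000, DF = 0.928122, PV = 2.737961
  t = 1.5000: CF_t = 2.950000, DF = 0.894145, PV = 2.637728
  t = 2.0000: CF_t = 2.950000, DF = 0.861411, PV = 2.541163
  t = 2.5000: CF_t = 2.950000, DF = 0.829876, PV = 2.448134
  t = 3.0000: CF_t = 2.950000, DF = 0.799495, PV = 2.358511
  t = 3.5000: CF_t = 2.950000, DF = 0.770227, PV = 2.272169
  t = 4.0000: CF_t = 2.950000, DF = 0.742030, PV = 2.188987
  t = 4.5000: CF_t = 2.950000, DF = 0.714865, PV = 2.108851
  t = 5.0000: CF_t = 2.950000, DF = 0.688694, PV = 2.031648
  t = 5.5000: CF_t = 2.950000, DF = 0.663482, PV = 1.957272
  t = 6.0000: CF_t = 2.950000, DF = 0.639193, PV = 1.885618
  t = 6.5000: CF_t = 2.950000, DF = 0.615793, PV = 1.816588
  t = 7.0000: CF_t = 102.950000, DF = 0.593249, PV = 61.074990
Price P = sum_t PV_t = 90.901623
Macaulay numerator sum_t t * PV_t:
  t * PV_t at t = 0.5000: 1.421002
  t * PV_t at t = 1.0000: 2.737961
  t * PV_t at t = 1.5000: 3.956592
  t * PV_t at t = 2.0000: 5.082327
  t * PV_t at t = 2.5000: 6.120336
  t * PV_t at t = 3.0000: 7.075533
  t * PV_t at t = 3.5000: 7.952590
  t * PV_t at t = 4.0000: 8.755948
  t * PV_t at t = 4.5000: 9.489828
  t * PV_t at t = 5.0000: 10.158240
  t * PV_t at t = 5.5000: 10.764995
  t * PV_t at t = 6.0000: 11.313710
  t * PV_t at t = 6.5000: 11.807821
  t * PV_t at t = 7.0000: 427.524927
Macaulay duration D = (sum_t t * PV_t) / P = 524.161810 / 90.901623 = 5.766254

Answer: Macaulay duration = 5.7663 years


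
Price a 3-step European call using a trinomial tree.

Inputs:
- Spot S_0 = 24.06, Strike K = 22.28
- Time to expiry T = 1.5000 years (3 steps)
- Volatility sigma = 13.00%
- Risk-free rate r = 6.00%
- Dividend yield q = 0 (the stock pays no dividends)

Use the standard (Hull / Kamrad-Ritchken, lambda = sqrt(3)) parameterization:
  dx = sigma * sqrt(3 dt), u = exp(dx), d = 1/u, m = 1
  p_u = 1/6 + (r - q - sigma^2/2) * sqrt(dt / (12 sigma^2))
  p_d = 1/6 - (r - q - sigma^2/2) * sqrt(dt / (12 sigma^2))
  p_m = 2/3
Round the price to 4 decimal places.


dt = T/N = 0.500000; dx = sigma*sqrt(3*dt) = 0.159217
u = exp(dx) = 1.172592; d = 1/u = 0.852811
p_u = 0.247610, p_m = 0.666667, p_d = 0.085724
Discount per step: exp(-r*dt) = 0.970446
Stock lattice S(k, j) with j the centered position index:
  k=0: S(0,+0) = 24.0600
  k=1: S(1,-1) = 20.5186; S(1,+0) = 24.0600; S(1,+1) = 28.2126
  k=2: S(2,-2) = 17.4985; S(2,-1) = 20.5186; S(2,+0) = 24.0600; S(2,+1) = 28.2126; S(2,+2) = 33.0818
  k=3: S(3,-3) = 14.9229; S(3,-2) = 17.4985; S(3,-1) = 20.5186; S(3,+0) = 24.0600; S(3,+1) = 28.2126; S(3,+2) = 33.0818; S(3,+3) = 38.7915
Terminal payoffs V(N, j) = max(S_T - K, 0):
  V(3,-3) = 0.000000; V(3,-2) = 0.000000; V(3,-1) = 0.000000; V(3,+0) = 1.780000; V(3,+1) = 5.932568; V(3,+2) = 10.801836; V(3,+3) = 16.511502
Backward induction: V(k, j) = exp(-r*dt) * [p_u * V(k+1, j+1) + p_m * V(k+1, j) + p_d * V(k+1, j-1)]
  V(2,-2) = exp(-r*dt) * [p_u*0.000000 + p_m*0.000000 + p_d*0.000000] = 0.000000
  V(2,-1) = exp(-r*dt) * [p_u*1.780000 + p_m*0.000000 + p_d*0.000000] = 0.427719
  V(2,+0) = exp(-r*dt) * [p_u*5.932568 + p_m*1.780000 + p_d*0.000000] = 2.577143
  V(2,+1) = exp(-r*dt) * [p_u*10.801836 + p_m*5.932568 + p_d*1.780000] = 6.581827
  V(2,+2) = exp(-r*dt) * [p_u*16.511502 + p_m*10.801836 + p_d*5.932568] = 11.449505
  V(1,-1) = exp(-r*dt) * [p_u*2.577143 + p_m*0.427719 + p_d*0.000000] = 0.895985
  V(1,+0) = exp(-r*dt) * [p_u*6.581827 + p_m*2.577143 + p_d*0.427719] = 3.284458
  V(1,+1) = exp(-r*dt) * [p_u*11.449505 + p_m*6.581827 + p_d*2.577143] = 7.223817
  V(0,+0) = exp(-r*dt) * [p_u*7.223817 + p_m*3.284458 + p_d*0.895985] = 3.935286

Answer: Price = V(0,0) = 3.9353


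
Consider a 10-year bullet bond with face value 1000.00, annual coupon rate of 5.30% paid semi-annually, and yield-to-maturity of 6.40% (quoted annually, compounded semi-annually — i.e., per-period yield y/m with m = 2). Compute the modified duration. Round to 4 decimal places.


Coupon per period c = face * coupon_rate / m = 26.500000
Periods per year m = 2; per-period yield y/m = 0.032000
Number of cashflows N = 20
Cashflows (t years, CF_t, discount factor 1/(1+y/m)^(m*t), PV):
  t = 0.5000: CF_t = 26.500000, DF = 0.968992, PV = 25.678295
  t = 1.0000: CF_t = 26.500000, DF = 0.938946, PV = 24.882068
  t = 1.5000: CF_t = 26.500000, DF = 0.909831, PV = 24.110531
  t = 2.0000: CF_t = 26.500000, DF = 0.881620, PV = 23.362918
  t = 2.5000: CF_t = 26.500000, DF = 0.854283, PV = 22.638486
  t = 3.0000: CF_t = 26.500000, DF = 0.827793, PV = 21.936518
  t = 3.5000: CF_t = 26.500000, DF = 0.802125, PV = 21.256316
  t = 4.0000: CF_t = 26.500000, DF = 0.777253, PV = 20.597205
  t = 4.5000: CF_t = 26.500000, DF = 0.753152, PV = 19.958532
  t = 5.0000: CF_t = 26.500000, DF = 0.729799, PV = 19.339663
  t = 5.5000: CF_t = 26.500000, DF = 0.707169, PV = 18.739983
  t = 6.0000: CF_t = 26.500000, DF = 0.685241, PV = 18.158899
  t = 6.5000: CF_t = 26.500000, DF = 0.663994, PV = 17.595832
  t = 7.0000: CF_t = 26.500000, DF = 0.643405, PV = 17.050225
  t = 7.5000: CF_t = 26.500000, DF = 0.623454, PV = 16.521536
  t = 8.0000: CF_t = 26.500000, DF = 0.604122, PV = 16.009240
  t = 8.5000: CF_t = 26.500000, DF = 0.585390, PV = 15.512830
  t = 9.0000: CF_t = 26.500000, DF = 0.567238, PV = 15.031812
  t = 9.5000: CF_t = 26.500000, DF = 0.549649, PV = 14.565709
  t = 10.0000: CF_t = 1026.500000, DF = 0.532606, PV = 546.720058
Price P = sum_t PV_t = 919.666656
First compute Macaulay numerator sum_t t * PV_t:
  t * PV_t at t = 0.5000: 12.839147
  t * PV_t at t = 1.0000: 24.882068
  t * PV_t at t = 1.5000: 36.165797
  t * PV_t at t = 2.0000: 46.725836
  t * PV_t at t = 2.5000: 56.596216
  t * PV_t at t = 3.0000: 65.809554
  t * PV_t at t = 3.5000: 74.397105
  t * PV_t at t = 4.0000: 82.388821
  t * PV_t at t = 4.5000: 89.813395
  t * PV_t at t = 5.0000: 96.698315
  t * PV_t at t = 5.5000: 103.069909
  t * PV_t at t = 6.0000: 108.953392
  t * PV_t at t = 6.5000: 114.372909
  t * PV_t at t = 7.0000: 119.351574
  t * PV_t at t = 7.5000: 123.911518
  t * PV_t at t = 8.0000: 128.073921
  t * PV_t at t = 8.5000: 131.859051
  t * PV_t at t = 9.0000: 135.286304
  t * PV_t at t = 9.5000: 138.374234
  t * PV_t at t = 10.0000: 5467.200584
Macaulay duration D = 7156.769651 / 919.666656 = 7.781917
Modified duration = D / (1 + y/m) = 7.781917 / (1 + 0.032000) = 7.540617

Answer: Modified duration = 7.5406


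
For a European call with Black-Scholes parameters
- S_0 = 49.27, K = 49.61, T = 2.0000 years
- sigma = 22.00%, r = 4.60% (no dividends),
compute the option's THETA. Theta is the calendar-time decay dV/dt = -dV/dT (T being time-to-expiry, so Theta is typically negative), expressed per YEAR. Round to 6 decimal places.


Answer: Theta = -2.532891

Derivation:
d1 = 0.4291590162; d2 = 0.1180320325
phi(d1) = 0.3638450227; exp(-qT) = 1.0000000000; exp(-rT) = 0.9121051495
Theta = -S*exp(-qT)*phi(d1)*sigma/(2*sqrt(T)) - r*K*exp(-rT)*N(d2) + q*S*exp(-qT)*N(d1)
N(d1) = 0.6660962469; N(d2) = 0.5469788615; sqrt(T) = 1.4142135624
Term 1 = -49.2700 * 1.0000000000 * 0.3638450227 * 0.2200 / (2 * 1.4142135624) = -1.3943656898
Term 2 = -0.0460 * 49.6100 * 0.9121051495 * 0.5469788615 = -1.1385248372
Term 3 = 0 (no dividend yield, q = 0)
Theta = -1.3943656898 + (-1.1385248372) + (0.0000000000) = -2.532891


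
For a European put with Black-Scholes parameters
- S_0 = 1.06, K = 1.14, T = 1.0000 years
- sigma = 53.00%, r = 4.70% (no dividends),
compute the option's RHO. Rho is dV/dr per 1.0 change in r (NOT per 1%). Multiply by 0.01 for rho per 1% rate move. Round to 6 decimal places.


d1 = 0.2163974448; d2 = -0.3136025552
phi(d1) = 0.3897099789; exp(-qT) = 1.0000000000; exp(-rT) = 0.9540873976
N(-d2) = 0.6230885407
Rho = -K*T*exp(-rT)*N(-d2) = -1.1400 * 1.0000 * 0.9540873976 * 0.6230885407 = -0.677708

Answer: Rho = -0.677708


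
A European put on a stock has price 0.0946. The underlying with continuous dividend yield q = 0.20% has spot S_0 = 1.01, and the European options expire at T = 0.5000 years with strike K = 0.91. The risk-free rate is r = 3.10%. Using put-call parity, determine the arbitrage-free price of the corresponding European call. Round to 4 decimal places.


Put-call parity: C - P = S_0 * exp(-qT) - K * exp(-rT).
S_0 * exp(-qT) = 1.0100 * 0.99900050 = 1.00899050
K * exp(-rT) = 0.9100 * 0.98461951 = 0.89600375
C = P + S*exp(-qT) - K*exp(-rT)
C = 0.0946 + 1.00899050 - 0.89600375 = 0.2076

Answer: Call price = 0.2076


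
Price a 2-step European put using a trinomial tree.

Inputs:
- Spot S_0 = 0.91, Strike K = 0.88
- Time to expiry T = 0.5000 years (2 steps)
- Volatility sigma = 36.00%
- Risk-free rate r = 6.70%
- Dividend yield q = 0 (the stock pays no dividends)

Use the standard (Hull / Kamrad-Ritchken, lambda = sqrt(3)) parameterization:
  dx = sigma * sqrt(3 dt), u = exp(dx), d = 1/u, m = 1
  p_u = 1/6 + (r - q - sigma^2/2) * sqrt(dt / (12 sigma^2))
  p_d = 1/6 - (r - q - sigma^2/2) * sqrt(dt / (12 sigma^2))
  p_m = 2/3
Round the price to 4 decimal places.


dt = T/N = 0.250000; dx = sigma*sqrt(3*dt) = 0.311769
u = exp(dx) = 1.365839; d = 1/u = 0.732151
p_u = 0.167549, p_m = 0.666667, p_d = 0.165785
Discount per step: exp(-r*dt) = 0.983390
Stock lattice S(k, j) with j the centered position index:
  k=0: S(0,+0) = 0.9100
  k=1: S(1,-1) = 0.6663; S(1,+0) = 0.9100; S(1,+1) = 1.2429
  k=2: S(2,-2) = 0.4878; S(2,-1) = 0.6663; S(2,+0) = 0.9100; S(2,+1) = 1.2429; S(2,+2) = 1.6976
Terminal payoffs V(N, j) = max(K - S_T, 0):
  V(2,-2) = 0.392200; V(2,-1) = 0.213743; V(2,+0) = 0.000000; V(2,+1) = 0.000000; V(2,+2) = 0.000000
Backward induction: V(k, j) = exp(-r*dt) * [p_u * V(k+1, j+1) + p_m * V(k+1, j) + p_d * V(k+1, j-1)]
  V(1,-1) = exp(-r*dt) * [p_u*0.000000 + p_m*0.213743 + p_d*0.392200] = 0.204069
  V(1,+0) = exp(-r*dt) * [p_u*0.000000 + p_m*0.000000 + p_d*0.213743] = 0.034847
  V(1,+1) = exp(-r*dt) * [p_u*0.000000 + p_m*0.000000 + p_d*0.000000] = 0.000000
  V(0,+0) = exp(-r*dt) * [p_u*0.000000 + p_m*0.034847 + p_d*0.204069] = 0.056115

Answer: Price = V(0,0) = 0.0561


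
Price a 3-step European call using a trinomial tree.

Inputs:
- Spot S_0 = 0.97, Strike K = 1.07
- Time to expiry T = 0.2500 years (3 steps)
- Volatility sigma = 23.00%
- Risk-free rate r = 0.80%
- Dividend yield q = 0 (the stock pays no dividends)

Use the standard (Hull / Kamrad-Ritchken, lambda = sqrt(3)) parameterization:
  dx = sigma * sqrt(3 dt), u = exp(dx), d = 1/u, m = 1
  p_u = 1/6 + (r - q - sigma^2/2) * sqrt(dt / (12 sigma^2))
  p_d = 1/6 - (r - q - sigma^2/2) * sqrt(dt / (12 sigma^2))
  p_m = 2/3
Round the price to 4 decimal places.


dt = T/N = 0.083333; dx = sigma*sqrt(3*dt) = 0.115000
u = exp(dx) = 1.121873; d = 1/u = 0.891366
p_u = 0.159982, p_m = 0.666667, p_d = 0.173351
Discount per step: exp(-r*dt) = 0.999334
Stock lattice S(k, j) with j the centered position index:
  k=0: S(0,+0) = 0.9700
  k=1: S(1,-1) = 0.8646; S(1,+0) = 0.9700; S(1,+1) = 1.0882
  k=2: S(2,-2) = 0.7707; S(2,-1) = 0.8646; S(2,+0) = 0.9700; S(2,+1) = 1.0882; S(2,+2) = 1.2208
  k=3: S(3,-3) = 0.6870; S(3,-2) = 0.7707; S(3,-1) = 0.8646; S(3,+0) = 0.9700; S(3,+1) = 1.0882; S(3,+2) = 1.2208; S(3,+3) = 1.3696
Terminal payoffs V(N, j) = max(S_T - K, 0):
  V(3,-3) = 0.000000; V(3,-2) = 0.000000; V(3,-1) = 0.000000; V(3,+0) = 0.000000; V(3,+1) = 0.018217; V(3,+2) = 0.150842; V(3,+3) = 0.299630
Backward induction: V(k, j) = exp(-r*dt) * [p_u * V(k+1, j+1) + p_m * V(k+1, j) + p_d * V(k+1, j-1)]
  V(2,-2) = exp(-r*dt) * [p_u*0.000000 + p_m*0.000000 + p_d*0.000000] = 0.000000
  V(2,-1) = exp(-r*dt) * [p_u*0.000000 + p_m*0.000000 + p_d*0.000000] = 0.000000
  V(2,+0) = exp(-r*dt) * [p_u*0.018217 + p_m*0.000000 + p_d*0.000000] = 0.002912
  V(2,+1) = exp(-r*dt) * [p_u*0.150842 + p_m*0.018217 + p_d*0.000000] = 0.036253
  V(2,+2) = exp(-r*dt) * [p_u*0.299630 + p_m*0.150842 + p_d*0.018217] = 0.151554
  V(1,-1) = exp(-r*dt) * [p_u*0.002912 + p_m*0.000000 + p_d*0.000000] = 0.000466
  V(1,+0) = exp(-r*dt) * [p_u*0.036253 + p_m*0.002912 + p_d*0.000000] = 0.007736
  V(1,+1) = exp(-r*dt) * [p_u*0.151554 + p_m*0.036253 + p_d*0.002912] = 0.048887
  V(0,+0) = exp(-r*dt) * [p_u*0.048887 + p_m*0.007736 + p_d*0.000466] = 0.013050

Answer: Price = V(0,0) = 0.0131


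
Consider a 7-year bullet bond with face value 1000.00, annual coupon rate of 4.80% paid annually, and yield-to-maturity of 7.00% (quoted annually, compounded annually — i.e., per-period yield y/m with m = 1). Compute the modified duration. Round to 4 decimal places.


Answer: Modified duration = 5.6453

Derivation:
Coupon per period c = face * coupon_rate / m = 48.000000
Periods per year m = 1; per-period yield y/m = 0.070000
Number of cashflows N = 7
Cashflows (t years, CF_t, discount factor 1/(1+y/m)^(m*t), PV):
  t = 1.0000: CF_t = 48.000000, DF = 0.934579, PV = 44.859813
  t = 2.0000: CF_t = 48.000000, DF = 0.873439, PV = 41.925059
  t = 3.0000: CF_t = 48.000000, DF = 0.816298, PV = 39.182298
  t = 4.0000: CF_t = 48.000000, DF = 0.762895, PV = 36.618970
  t = 5.0000: CF_t = 48.000000, DF = 0.712986, PV = 34.223337
  t = 6.0000: CF_t = 48.000000, DF = 0.666342, PV = 31.984427
  t = 7.0000: CF_t = 1048.000000, DF = 0.622750, PV = 652.641729
Price P = sum_t PV_t = 881.435633
First compute Macaulay numerator sum_t t * PV_t:
  t * PV_t at t = 1.0000: 44.859813
  t * PV_t at t = 2.0000: 83.850118
  t * PV_t at t = 3.0000: 117.546894
  t * PV_t at t = 4.0000: 146.475881
  t * PV_t at t = 5.0000: 171.116683
  t * PV_t at t = 6.0000: 191.906560
  t * PV_t at t = 7.0000: 4568.492106
Macaulay duration D = 5324.248056 / 881.435633 = 6.040428
Modified duration = D / (1 + y/m) = 6.040428 / (1 + 0.070000) = 5.645259


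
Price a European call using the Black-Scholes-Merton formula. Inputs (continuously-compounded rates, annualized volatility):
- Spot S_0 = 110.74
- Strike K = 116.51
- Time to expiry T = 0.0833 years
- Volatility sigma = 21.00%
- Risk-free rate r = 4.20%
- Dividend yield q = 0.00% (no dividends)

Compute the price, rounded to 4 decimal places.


Answer: Price = 0.8550

Derivation:
d1 = (ln(S/K) + (r - q + 0.5*sigma^2) * T) / (sigma * sqrt(T)) = -0.74998994
d2 = d1 - sigma * sqrt(T) = -0.81059959
exp(-rT) = 0.99650751; exp(-qT) = 1.00000000
C = S_0 * exp(-qT) * N(d1) - K * exp(-rT) * N(d2)
N(d1) = 0.22663038; N(d2) = 0.20879783
C = 110.7400 * 1.00000000 * 0.22663038 - 116.5100 * 0.99650751 * 0.20879783 = 0.8550


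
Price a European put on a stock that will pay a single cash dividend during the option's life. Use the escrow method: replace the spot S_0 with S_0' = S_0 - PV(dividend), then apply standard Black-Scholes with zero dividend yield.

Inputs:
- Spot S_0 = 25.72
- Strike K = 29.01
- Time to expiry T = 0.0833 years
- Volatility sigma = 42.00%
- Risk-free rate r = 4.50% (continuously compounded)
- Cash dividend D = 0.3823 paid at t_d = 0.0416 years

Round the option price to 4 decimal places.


PV(D) = D * exp(-r * t_d) = 0.3823 * 0.99812975 = 0.38158500
S_0' = S_0 - PV(D) = 25.7200 - 0.38158500 = 25.33841500
d1 = (ln(S_0'/K) + (r + sigma^2/2)*T) / (sigma*sqrt(T)) = -1.02478243
d2 = d1 - sigma*sqrt(T) = -1.14600174
exp(-rT) = 0.99625852
N(-d1) = 0.84726707; N(-d2) = 0.87410278
P = K * exp(-rT) * N(-d2) - S_0' * N(-d1) = 29.0100 * 0.99625852 * 0.87410278 - 25.33841500 * 0.84726707 = 3.7944

Answer: Price = 3.7944


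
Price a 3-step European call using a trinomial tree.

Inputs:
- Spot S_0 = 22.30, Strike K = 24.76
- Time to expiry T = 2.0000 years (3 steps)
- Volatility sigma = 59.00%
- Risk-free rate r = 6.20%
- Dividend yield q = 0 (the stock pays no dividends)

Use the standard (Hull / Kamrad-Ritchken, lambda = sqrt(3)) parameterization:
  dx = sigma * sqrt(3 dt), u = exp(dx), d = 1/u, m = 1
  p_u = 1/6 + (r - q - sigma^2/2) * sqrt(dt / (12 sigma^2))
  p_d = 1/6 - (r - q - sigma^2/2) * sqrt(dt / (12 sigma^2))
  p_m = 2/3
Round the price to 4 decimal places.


dt = T/N = 0.666667; dx = sigma*sqrt(3*dt) = 0.834386
u = exp(dx) = 2.303399; d = 1/u = 0.434141
p_u = 0.121903, p_m = 0.666667, p_d = 0.211430
Discount per step: exp(-r*dt) = 0.959509
Stock lattice S(k, j) with j the centered position index:
  k=0: S(0,+0) = 22.3000
  k=1: S(1,-1) = 9.6813; S(1,+0) = 22.3000; S(1,+1) = 51.3658
  k=2: S(2,-2) = 4.2031; S(2,-1) = 9.6813; S(2,+0) = 22.3000; S(2,+1) = 51.3658; S(2,+2) = 118.3160
  k=3: S(3,-3) = 1.8247; S(3,-2) = 4.2031; S(3,-1) = 9.6813; S(3,+0) = 22.3000; S(3,+1) = 51.3658; S(3,+2) = 118.3160; S(3,+3) = 272.5289
Terminal payoffs V(N, j) = max(S_T - K, 0):
  V(3,-3) = 0.000000; V(3,-2) = 0.000000; V(3,-1) = 0.000000; V(3,+0) = 0.000000; V(3,+1) = 26.605805; V(3,+2) = 93.555961; V(3,+3) = 247.768906
Backward induction: V(k, j) = exp(-r*dt) * [p_u * V(k+1, j+1) + p_m * V(k+1, j) + p_d * V(k+1, j-1)]
  V(2,-2) = exp(-r*dt) * [p_u*0.000000 + p_m*0.000000 + p_d*0.000000] = 0.000000
  V(2,-1) = exp(-r*dt) * [p_u*0.000000 + p_m*0.000000 + p_d*0.000000] = 0.000000
  V(2,+0) = exp(-r*dt) * [p_u*26.605805 + p_m*0.000000 + p_d*0.000000] = 3.112008
  V(2,+1) = exp(-r*dt) * [p_u*93.555961 + p_m*26.605805 + p_d*0.000000] = 27.961995
  V(2,+2) = exp(-r*dt) * [p_u*247.768906 + p_m*93.555961 + p_d*26.605805] = 94.223553
  V(1,-1) = exp(-r*dt) * [p_u*3.112008 + p_m*0.000000 + p_d*0.000000] = 0.364003
  V(1,+0) = exp(-r*dt) * [p_u*27.961995 + p_m*3.112008 + p_d*0.000000] = 5.261305
  V(1,+1) = exp(-r*dt) * [p_u*94.223553 + p_m*27.961995 + p_d*3.112008] = 29.538929
  V(0,+0) = exp(-r*dt) * [p_u*29.538929 + p_m*5.261305 + p_d*0.364003] = 6.894446

Answer: Price = V(0,0) = 6.8944


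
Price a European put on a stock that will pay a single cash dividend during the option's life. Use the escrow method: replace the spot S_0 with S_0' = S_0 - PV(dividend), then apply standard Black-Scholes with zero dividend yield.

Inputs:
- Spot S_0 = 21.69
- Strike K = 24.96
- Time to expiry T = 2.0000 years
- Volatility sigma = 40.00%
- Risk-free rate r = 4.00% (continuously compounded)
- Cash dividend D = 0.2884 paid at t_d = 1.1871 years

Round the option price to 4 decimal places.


PV(D) = D * exp(-r * t_d) = 0.2884 * 0.95362573 = 0.27502566
S_0' = S_0 - PV(D) = 21.6900 - 0.27502566 = 21.41497434
d1 = (ln(S_0'/K) + (r + sigma^2/2)*T) / (sigma*sqrt(T)) = 0.15347022
d2 = d1 - sigma*sqrt(T) = -0.41221520
exp(-rT) = 0.92311635
N(-d1) = 0.43901373; N(-d2) = 0.65990915
P = K * exp(-rT) * N(-d2) - S_0' * N(-d1) = 24.9600 * 0.92311635 * 0.65990915 - 21.41497434 * 0.43901373 = 5.8035

Answer: Price = 5.8035


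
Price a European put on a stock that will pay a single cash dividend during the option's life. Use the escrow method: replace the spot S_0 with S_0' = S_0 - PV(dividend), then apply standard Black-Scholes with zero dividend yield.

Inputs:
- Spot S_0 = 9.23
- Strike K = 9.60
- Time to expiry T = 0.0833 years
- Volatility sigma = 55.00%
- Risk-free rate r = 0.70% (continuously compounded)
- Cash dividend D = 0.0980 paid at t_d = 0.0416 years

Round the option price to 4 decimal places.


Answer: Price = 0.8519

Derivation:
PV(D) = D * exp(-r * t_d) = 0.0980 * 0.99970884 = 0.09797147
S_0' = S_0 - PV(D) = 9.2300 - 0.09797147 = 9.13202853
d1 = (ln(S_0'/K) + (r + sigma^2/2)*T) / (sigma*sqrt(T)) = -0.23178229
d2 = d1 - sigma*sqrt(T) = -0.39052186
exp(-rT) = 0.99941707
N(-d1) = 0.59164644; N(-d2) = 0.65192465
P = K * exp(-rT) * N(-d2) - S_0' * N(-d1) = 9.6000 * 0.99941707 * 0.65192465 - 9.13202853 * 0.59164644 = 0.8519


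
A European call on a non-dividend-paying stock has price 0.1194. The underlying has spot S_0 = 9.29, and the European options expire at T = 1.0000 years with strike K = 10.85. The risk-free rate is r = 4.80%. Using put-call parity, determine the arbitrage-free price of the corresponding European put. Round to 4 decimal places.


Put-call parity: C - P = S_0 * exp(-qT) - K * exp(-rT).
S_0 * exp(-qT) = 9.2900 * 1.00000000 = 9.29000000
K * exp(-rT) = 10.8500 * 0.95313379 = 10.34150159
P = C - S*exp(-qT) + K*exp(-rT)
P = 0.1194 - 9.29000000 + 10.34150159 = 1.1709

Answer: Put price = 1.1709


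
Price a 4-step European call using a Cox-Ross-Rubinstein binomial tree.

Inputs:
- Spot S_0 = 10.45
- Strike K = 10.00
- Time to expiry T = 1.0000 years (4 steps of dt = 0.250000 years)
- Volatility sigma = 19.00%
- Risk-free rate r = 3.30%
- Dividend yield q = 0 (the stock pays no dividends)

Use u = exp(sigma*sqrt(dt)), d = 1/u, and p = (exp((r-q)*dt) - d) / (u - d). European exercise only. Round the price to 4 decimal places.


Answer: Price = V(0,0) = 1.2240

Derivation:
dt = T/N = 0.250000
u = exp(sigma*sqrt(dt)) = 1.099659; d = 1/u = 0.909373
p = (exp((r-q)*dt) - d) / (u - d) = 0.519803
Discount per step: exp(-r*dt) = 0.991784
Stock lattice S(k, i) with i counting down-moves:
  k=0: S(0,0) = 10.4500
  k=1: S(1,0) = 11.4914; S(1,1) = 9.5029
  k=2: S(2,0) = 12.6367; S(2,1) = 10.4500; S(2,2) = 8.6417
  k=3: S(3,0) = 13.8960; S(3,1) = 11.4914; S(3,2) = 9.5029; S(3,3) = 7.8585
  k=4: S(4,0) = 15.2809; S(4,1) = 12.6367; S(4,2) = 10.4500; S(4,3) = 8.6417; S(4,4) = 7.1464
Terminal payoffs V(N, i) = max(S_T - K, 0):
  V(4,0) = 5.280874; V(4,1) = 2.636658; V(4,2) = 0.450000; V(4,3) = 0.000000; V(4,4) = 0.000000
Backward induction: V(k, i) = exp(-r*dt) * [p * V(k+1, i) + (1-p) * V(k+1, i+1)].
  V(3,0) = exp(-r*dt) * [p*5.280874 + (1-p)*2.636658] = 3.978174
  V(3,1) = exp(-r*dt) * [p*2.636658 + (1-p)*0.450000] = 1.573596
  V(3,2) = exp(-r*dt) * [p*0.450000 + (1-p)*0.000000] = 0.231990
  V(3,3) = exp(-r*dt) * [p*0.000000 + (1-p)*0.000000] = 0.000000
  V(2,0) = exp(-r*dt) * [p*3.978174 + (1-p)*1.573596] = 2.800305
  V(2,1) = exp(-r*dt) * [p*1.573596 + (1-p)*0.231990] = 0.921725
  V(2,2) = exp(-r*dt) * [p*0.231990 + (1-p)*0.000000] = 0.119598
  V(1,0) = exp(-r*dt) * [p*2.800305 + (1-p)*0.921725] = 1.882620
  V(1,1) = exp(-r*dt) * [p*0.921725 + (1-p)*0.119598] = 0.532138
  V(0,0) = exp(-r*dt) * [p*1.882620 + (1-p)*0.532138] = 1.223983


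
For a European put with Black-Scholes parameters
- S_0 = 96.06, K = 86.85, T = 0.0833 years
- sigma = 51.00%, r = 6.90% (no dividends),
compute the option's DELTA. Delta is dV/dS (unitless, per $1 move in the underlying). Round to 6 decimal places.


Answer: Delta = -0.212613

Derivation:
d1 = 0.7973876256; d2 = 0.6501927547
phi(d1) = 0.2902966215; exp(-qT) = 1.0000000000; exp(-rT) = 0.9942687864
N(-d1) = 0.2126129719
Delta = -exp(-qT) * N(-d1) = -1.0000000000 * 0.2126129719 = -0.212613


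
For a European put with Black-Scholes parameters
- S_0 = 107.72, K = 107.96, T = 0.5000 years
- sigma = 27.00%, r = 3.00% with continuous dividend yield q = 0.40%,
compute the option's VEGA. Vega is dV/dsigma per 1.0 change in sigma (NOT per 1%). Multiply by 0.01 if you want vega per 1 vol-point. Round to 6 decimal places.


Answer: Vega = 29.978702

Derivation:
d1 = 0.1518942875; d2 = -0.0390245434
phi(d1) = 0.3943665507; exp(-qT) = 0.9980019987; exp(-rT) = 0.9851119396
Vega = S * exp(-qT) * phi(d1) * sqrt(T) = 107.7200 * 0.9980019987 * 0.3943665507 * 0.7071067812 = 29.978702


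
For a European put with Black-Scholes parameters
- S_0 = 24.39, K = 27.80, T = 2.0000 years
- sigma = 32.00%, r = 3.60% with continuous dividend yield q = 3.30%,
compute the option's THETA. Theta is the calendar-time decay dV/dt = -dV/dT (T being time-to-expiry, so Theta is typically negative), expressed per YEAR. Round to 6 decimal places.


Answer: Theta = -0.776256

Derivation:
d1 = -0.0496362631; d2 = -0.5021846031
phi(d1) = 0.3984511342; exp(-qT) = 0.9361308643; exp(-rT) = 0.9305308958
Theta = -S*exp(-qT)*phi(d1)*sigma/(2*sqrt(T)) + r*K*exp(-rT)*N(-d2) - q*S*exp(-qT)*N(-d1)
N(-d1) = 0.5197938758; N(-d2) = 0.6922311637; sqrt(T) = 1.4142135624
Term 1 = -24.3900 * 0.9361308643 * 0.3984511342 * 0.3200 / (2 * 1.4142135624) = -1.0292678720
Term 2 = 0.0360 * 27.8000 * 0.9305308958 * 0.6922311637 = 0.6446577988
Term 3 = -0.0330 * 24.3900 * 0.9361308643 * 0.5197938758 = -0.3916457903
Theta = -1.0292678720 + (0.6446577988) + (-0.3916457903) = -0.776256


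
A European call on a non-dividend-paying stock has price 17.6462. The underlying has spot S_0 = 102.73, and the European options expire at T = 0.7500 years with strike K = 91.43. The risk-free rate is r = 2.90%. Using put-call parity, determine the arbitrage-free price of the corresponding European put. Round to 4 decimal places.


Put-call parity: C - P = S_0 * exp(-qT) - K * exp(-rT).
S_0 * exp(-qT) = 102.7300 * 1.00000000 = 102.73000000
K * exp(-rT) = 91.4300 * 0.97848483 = 89.46286761
P = C - S*exp(-qT) + K*exp(-rT)
P = 17.6462 - 102.73000000 + 89.46286761 = 4.3791

Answer: Put price = 4.3791


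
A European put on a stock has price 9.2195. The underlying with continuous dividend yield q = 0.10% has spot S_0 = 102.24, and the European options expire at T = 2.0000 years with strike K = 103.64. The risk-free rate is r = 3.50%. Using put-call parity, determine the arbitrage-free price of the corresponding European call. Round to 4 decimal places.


Answer: Call price = 14.6219

Derivation:
Put-call parity: C - P = S_0 * exp(-qT) - K * exp(-rT).
S_0 * exp(-qT) = 102.2400 * 0.99800200 = 102.03572434
K * exp(-rT) = 103.6400 * 0.93239382 = 96.63329550
C = P + S*exp(-qT) - K*exp(-rT)
C = 9.2195 + 102.03572434 - 96.63329550 = 14.6219


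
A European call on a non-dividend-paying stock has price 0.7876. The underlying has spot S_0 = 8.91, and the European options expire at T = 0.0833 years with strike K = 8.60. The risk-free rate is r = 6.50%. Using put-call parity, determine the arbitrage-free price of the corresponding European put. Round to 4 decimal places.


Answer: Put price = 0.4312

Derivation:
Put-call parity: C - P = S_0 * exp(-qT) - K * exp(-rT).
S_0 * exp(-qT) = 8.9100 * 1.00000000 = 8.91000000
K * exp(-rT) = 8.6000 * 0.99460013 = 8.55356114
P = C - S*exp(-qT) + K*exp(-rT)
P = 0.7876 - 8.91000000 + 8.55356114 = 0.4312


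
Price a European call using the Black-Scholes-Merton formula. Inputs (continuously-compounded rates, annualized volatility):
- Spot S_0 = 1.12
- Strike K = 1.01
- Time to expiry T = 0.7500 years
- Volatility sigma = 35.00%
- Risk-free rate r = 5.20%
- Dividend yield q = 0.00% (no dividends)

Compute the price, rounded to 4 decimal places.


d1 = (ln(S/K) + (r - q + 0.5*sigma^2) * T) / (sigma * sqrt(T)) = 0.62128120
d2 = d1 - sigma * sqrt(T) = 0.31817230
exp(-rT) = 0.96175071; exp(-qT) = 1.00000000
C = S_0 * exp(-qT) * N(d1) - K * exp(-rT) * N(d2)
N(d1) = 0.73279269; N(d2) = 0.62482288
C = 1.1200 * 1.00000000 * 0.73279269 - 1.0100 * 0.96175071 * 0.62482288 = 0.2138

Answer: Price = 0.2138
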